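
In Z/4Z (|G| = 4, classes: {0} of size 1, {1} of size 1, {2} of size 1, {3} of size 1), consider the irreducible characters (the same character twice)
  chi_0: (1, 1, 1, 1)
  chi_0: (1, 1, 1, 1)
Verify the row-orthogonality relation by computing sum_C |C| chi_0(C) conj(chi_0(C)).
Sum = 4 = |G| = 4; so <chi_0, chi_0> = 1 (norm-1 confirms irreducibility).

Justification: Compute term by term over conjugacy classes (|C| * chi_0(C) * conj(chi_0(C))):
  1*(1)*conj(1) + 1*(1)*conj(1) + 1*(1)*conj(1) + 1*(1)*conj(1)
  = (1) + (1) + (1) + (1)
  = 4.
(Exp terms are combined using exp(i*s)*conj(exp(i*t)) = exp(i*(s-t)), and sums of them are collapsed using the identity that for every m > 1 the m distinct m-th roots of unity sum to 0, e.g. 1 + exp(2*I*pi/3) + exp(-2*I*pi/3) = 0.)
Dividing by |G| = 4 gives 4/4 = 1, matching the row-orthogonality relation <chi_0, chi_0> = [chi_0 = chi_0].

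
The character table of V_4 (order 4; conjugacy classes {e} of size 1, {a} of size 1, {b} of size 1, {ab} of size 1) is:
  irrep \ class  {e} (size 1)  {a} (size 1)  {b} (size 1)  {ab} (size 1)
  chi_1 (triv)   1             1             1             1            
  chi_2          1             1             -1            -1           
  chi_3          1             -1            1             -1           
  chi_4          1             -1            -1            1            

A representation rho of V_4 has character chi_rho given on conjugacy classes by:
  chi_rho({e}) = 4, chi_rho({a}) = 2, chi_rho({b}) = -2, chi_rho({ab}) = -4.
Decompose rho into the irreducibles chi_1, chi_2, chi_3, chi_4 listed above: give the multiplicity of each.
Multiplicities: chi_1: 0, chi_2: 3, chi_3: 1, chi_4: 0.

Use <chi_rho, chi> = (1/|G|) sum_C |C| * chi_rho(C) * conj(chi(C)) with |G| = 4 for each irreducible chi in the table:
  <chi_rho, chi_1> = (1/4)[1*(4)*conj(1) + 1*(2)*conj(1) + 1*(-2)*conj(1) + 1*(-4)*conj(1)]
      = (1/4)[(4) + (2) + (-2) + (-4)] = 0/4 = 0
  <chi_rho, chi_2> = (1/4)[1*(4)*conj(1) + 1*(2)*conj(1) + 1*(-2)*conj(-1) + 1*(-4)*conj(-1)]
      = (1/4)[(4) + (2) + (2) + (4)] = 12/4 = 3
  <chi_rho, chi_3> = (1/4)[1*(4)*conj(1) + 1*(2)*conj(-1) + 1*(-2)*conj(1) + 1*(-4)*conj(-1)]
      = (1/4)[(4) + (-2) + (-2) + (4)] = 4/4 = 1
  <chi_rho, chi_4> = (1/4)[1*(4)*conj(1) + 1*(2)*conj(-1) + 1*(-2)*conj(-1) + 1*(-4)*conj(1)]
      = (1/4)[(4) + (-2) + (2) + (-4)] = 0/4 = 0
Dimension check: dim(rho) = sum (mult * dim) = 0*1 + 3*1 + 1*1 + 0*1 = 4 = chi_rho(e) = 4.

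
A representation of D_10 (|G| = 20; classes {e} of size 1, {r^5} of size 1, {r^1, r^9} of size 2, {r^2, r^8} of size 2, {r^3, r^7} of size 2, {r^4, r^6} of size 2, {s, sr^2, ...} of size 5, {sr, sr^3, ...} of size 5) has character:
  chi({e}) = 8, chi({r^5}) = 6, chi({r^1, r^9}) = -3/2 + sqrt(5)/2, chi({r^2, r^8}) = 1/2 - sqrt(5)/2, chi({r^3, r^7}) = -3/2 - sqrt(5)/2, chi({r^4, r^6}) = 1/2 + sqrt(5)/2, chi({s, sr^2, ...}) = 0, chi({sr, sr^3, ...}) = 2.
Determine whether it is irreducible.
Not irreducible (reducible): <chi, chi> = 7 > 1.

Argument: <chi, chi> = (1/|G|) sum_C |C| * |chi(C)|^2 = (1/20)[1*|8|^2 + 1*|6|^2 + 2*|-3/2 + sqrt(5)/2|^2 + 2*|1/2 - sqrt(5)/2|^2 + 2*|-3/2 - sqrt(5)/2|^2 + 2*|1/2 + sqrt(5)/2|^2 + 5*|0|^2 + 5*|2|^2]
  = (1/20)[(64) + (36) + (7 - 3*sqrt(5)) + (3 - sqrt(5)) + (3*sqrt(5) + 7) + (sqrt(5) + 3) + (0) + (20)] = 140/20 = 7.
A character is irreducible iff <chi, chi> = 1, so this representation is reducible.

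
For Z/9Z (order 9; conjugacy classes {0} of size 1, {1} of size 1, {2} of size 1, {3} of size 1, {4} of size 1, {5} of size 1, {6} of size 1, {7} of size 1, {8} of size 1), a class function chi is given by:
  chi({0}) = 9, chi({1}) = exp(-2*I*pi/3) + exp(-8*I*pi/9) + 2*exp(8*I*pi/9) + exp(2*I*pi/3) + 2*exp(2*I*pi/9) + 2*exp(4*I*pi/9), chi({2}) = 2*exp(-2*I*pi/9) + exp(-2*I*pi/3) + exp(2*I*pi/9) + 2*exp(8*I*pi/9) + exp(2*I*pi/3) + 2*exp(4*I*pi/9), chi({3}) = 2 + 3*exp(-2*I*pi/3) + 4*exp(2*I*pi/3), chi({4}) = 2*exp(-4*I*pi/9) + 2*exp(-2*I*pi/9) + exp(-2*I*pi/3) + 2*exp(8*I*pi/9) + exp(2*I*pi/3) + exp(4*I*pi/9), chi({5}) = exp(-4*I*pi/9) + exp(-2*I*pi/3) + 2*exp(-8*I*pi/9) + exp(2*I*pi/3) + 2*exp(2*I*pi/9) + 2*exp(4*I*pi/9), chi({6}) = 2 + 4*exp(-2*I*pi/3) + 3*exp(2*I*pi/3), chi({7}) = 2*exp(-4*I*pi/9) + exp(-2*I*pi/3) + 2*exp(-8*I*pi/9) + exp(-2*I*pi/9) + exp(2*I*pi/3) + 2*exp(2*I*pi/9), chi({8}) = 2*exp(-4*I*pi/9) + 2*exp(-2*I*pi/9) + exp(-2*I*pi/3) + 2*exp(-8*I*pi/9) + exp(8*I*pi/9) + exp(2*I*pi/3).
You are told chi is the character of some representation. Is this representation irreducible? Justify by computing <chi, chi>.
Not irreducible (reducible): <chi, chi> = 15 > 1.

Explanation: <chi, chi> = (1/|G|) sum_C |C| * |chi(C)|^2 = (1/9)[1*|9|^2 + 1*|exp(-2*I*pi/3) + exp(-8*I*pi/9) + 2*exp(8*I*pi/9) + exp(2*I*pi/3) + 2*exp(2*I*pi/9) + 2*exp(4*I*pi/9)|^2 + 1*|2*exp(-2*I*pi/9) + exp(-2*I*pi/3) + exp(2*I*pi/9) + 2*exp(8*I*pi/9) + exp(2*I*pi/3) + 2*exp(4*I*pi/9)|^2 + 1*|2 + 3*exp(-2*I*pi/3) + 4*exp(2*I*pi/3)|^2 + 1*|2*exp(-4*I*pi/9) + 2*exp(-2*I*pi/9) + exp(-2*I*pi/3) + 2*exp(8*I*pi/9) + exp(2*I*pi/3) + exp(4*I*pi/9)|^2 + 1*|exp(-4*I*pi/9) + exp(-2*I*pi/3) + 2*exp(-8*I*pi/9) + exp(2*I*pi/3) + 2*exp(2*I*pi/9) + 2*exp(4*I*pi/9)|^2 + 1*|2 + 4*exp(-2*I*pi/3) + 3*exp(2*I*pi/3)|^2 + 1*|2*exp(-4*I*pi/9) + exp(-2*I*pi/3) + 2*exp(-8*I*pi/9) + exp(-2*I*pi/9) + exp(2*I*pi/3) + 2*exp(2*I*pi/9)|^2 + 1*|2*exp(-4*I*pi/9) + 2*exp(-2*I*pi/9) + exp(-2*I*pi/3) + 2*exp(-8*I*pi/9) + exp(8*I*pi/9) + exp(2*I*pi/3)|^2]
  = (1/9)[(81) + (15 + 9*exp(-4*I*pi/9) + 11*exp(-2*I*pi/9) + 7*exp(-2*I*pi/3) + 6*exp(-8*I*pi/9) + 6*exp(8*I*pi/9) + 7*exp(2*I*pi/3) + 11*exp(2*I*pi/9) + 9*exp(4*I*pi/9)) + (15 + 11*exp(-4*I*pi/9) + 7*exp(-2*I*pi/3) + 6*exp(-2*I*pi/9) + 9*exp(-8*I*pi/9) + 9*exp(8*I*pi/9) + 6*exp(2*I*pi/9) + 7*exp(2*I*pi/3) + 11*exp(4*I*pi/9)) + (3) + (15 + 7*exp(-2*I*pi/3) + 6*exp(-4*I*pi/9) + 9*exp(-2*I*pi/9) + 11*exp(-8*I*pi/9) + 11*exp(8*I*pi/9) + 9*exp(2*I*pi/9) + 6*exp(4*I*pi/9) + 7*exp(2*I*pi/3)) + (15 + 7*exp(-2*I*pi/3) + 6*exp(-4*I*pi/9) + 9*exp(-2*I*pi/9) + 11*exp(-8*I*pi/9) + 11*exp(8*I*pi/9) + 9*exp(2*I*pi/9) + 6*exp(4*I*pi/9) + 7*exp(2*I*pi/3)) + (3) + (15 + 11*exp(-4*I*pi/9) + 7*exp(-2*I*pi/3) + 6*exp(-2*I*pi/9) + 9*exp(-8*I*pi/9) + 9*exp(8*I*pi/9) + 6*exp(2*I*pi/9) + 7*exp(2*I*pi/3) + 11*exp(4*I*pi/9)) + (15 + 9*exp(-4*I*pi/9) + 11*exp(-2*I*pi/9) + 7*exp(-2*I*pi/3) + 6*exp(-8*I*pi/9) + 6*exp(8*I*pi/9) + 7*exp(2*I*pi/3) + 11*exp(2*I*pi/9) + 9*exp(4*I*pi/9))] = 135/9 = 15.
(Exp terms are combined using exp(i*s)*conj(exp(i*t)) = exp(i*(s-t)), and sums of them are collapsed using the identity that for every m > 1 the m distinct m-th roots of unity sum to 0, e.g. 1 + exp(2*I*pi/3) + exp(-2*I*pi/3) = 0.)
A character is irreducible iff <chi, chi> = 1, so this representation is reducible.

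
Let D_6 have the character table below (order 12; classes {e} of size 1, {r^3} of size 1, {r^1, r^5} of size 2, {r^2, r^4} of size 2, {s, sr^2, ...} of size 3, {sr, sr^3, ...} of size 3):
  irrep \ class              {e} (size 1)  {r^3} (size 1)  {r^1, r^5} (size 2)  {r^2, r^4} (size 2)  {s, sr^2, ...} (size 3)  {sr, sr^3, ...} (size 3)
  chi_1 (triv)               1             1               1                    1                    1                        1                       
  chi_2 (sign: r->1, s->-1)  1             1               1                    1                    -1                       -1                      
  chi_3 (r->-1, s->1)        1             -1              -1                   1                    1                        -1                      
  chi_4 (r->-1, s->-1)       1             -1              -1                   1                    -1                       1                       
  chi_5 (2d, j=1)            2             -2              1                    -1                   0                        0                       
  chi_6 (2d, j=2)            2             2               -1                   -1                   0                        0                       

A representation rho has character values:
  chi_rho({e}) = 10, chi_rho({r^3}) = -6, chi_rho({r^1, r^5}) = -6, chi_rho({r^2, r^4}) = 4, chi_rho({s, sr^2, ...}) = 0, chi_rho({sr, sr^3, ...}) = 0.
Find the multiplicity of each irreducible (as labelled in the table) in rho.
Multiplicities: chi_1: 0, chi_2: 0, chi_3: 3, chi_4: 3, chi_5: 1, chi_6: 1.

Solution. Use <chi_rho, chi> = (1/|G|) sum_C |C| * chi_rho(C) * conj(chi(C)) with |G| = 12 for each irreducible chi in the table:
  <chi_rho, chi_1> = (1/12)[1*(10)*conj(1) + 1*(-6)*conj(1) + 2*(-6)*conj(1) + 2*(4)*conj(1) + 3*(0)*conj(1) + 3*(0)*conj(1)]
      = (1/12)[(10) + (-6) + (-12) + (8) + (0) + (0)] = 0/12 = 0
  <chi_rho, chi_2> = (1/12)[1*(10)*conj(1) + 1*(-6)*conj(1) + 2*(-6)*conj(1) + 2*(4)*conj(1) + 3*(0)*conj(-1) + 3*(0)*conj(-1)]
      = (1/12)[(10) + (-6) + (-12) + (8) + (0) + (0)] = 0/12 = 0
  <chi_rho, chi_3> = (1/12)[1*(10)*conj(1) + 1*(-6)*conj(-1) + 2*(-6)*conj(-1) + 2*(4)*conj(1) + 3*(0)*conj(1) + 3*(0)*conj(-1)]
      = (1/12)[(10) + (6) + (12) + (8) + (0) + (0)] = 36/12 = 3
  <chi_rho, chi_4> = (1/12)[1*(10)*conj(1) + 1*(-6)*conj(-1) + 2*(-6)*conj(-1) + 2*(4)*conj(1) + 3*(0)*conj(-1) + 3*(0)*conj(1)]
      = (1/12)[(10) + (6) + (12) + (8) + (0) + (0)] = 36/12 = 3
  <chi_rho, chi_5> = (1/12)[1*(10)*conj(2) + 1*(-6)*conj(-2) + 2*(-6)*conj(1) + 2*(4)*conj(-1) + 3*(0)*conj(0) + 3*(0)*conj(0)]
      = (1/12)[(20) + (12) + (-12) + (-8) + (0) + (0)] = 12/12 = 1
  <chi_rho, chi_6> = (1/12)[1*(10)*conj(2) + 1*(-6)*conj(2) + 2*(-6)*conj(-1) + 2*(4)*conj(-1) + 3*(0)*conj(0) + 3*(0)*conj(0)]
      = (1/12)[(20) + (-12) + (12) + (-8) + (0) + (0)] = 12/12 = 1
Dimension check: dim(rho) = sum (mult * dim) = 0*1 + 0*1 + 3*1 + 3*1 + 1*2 + 1*2 = 10 = chi_rho(e) = 10.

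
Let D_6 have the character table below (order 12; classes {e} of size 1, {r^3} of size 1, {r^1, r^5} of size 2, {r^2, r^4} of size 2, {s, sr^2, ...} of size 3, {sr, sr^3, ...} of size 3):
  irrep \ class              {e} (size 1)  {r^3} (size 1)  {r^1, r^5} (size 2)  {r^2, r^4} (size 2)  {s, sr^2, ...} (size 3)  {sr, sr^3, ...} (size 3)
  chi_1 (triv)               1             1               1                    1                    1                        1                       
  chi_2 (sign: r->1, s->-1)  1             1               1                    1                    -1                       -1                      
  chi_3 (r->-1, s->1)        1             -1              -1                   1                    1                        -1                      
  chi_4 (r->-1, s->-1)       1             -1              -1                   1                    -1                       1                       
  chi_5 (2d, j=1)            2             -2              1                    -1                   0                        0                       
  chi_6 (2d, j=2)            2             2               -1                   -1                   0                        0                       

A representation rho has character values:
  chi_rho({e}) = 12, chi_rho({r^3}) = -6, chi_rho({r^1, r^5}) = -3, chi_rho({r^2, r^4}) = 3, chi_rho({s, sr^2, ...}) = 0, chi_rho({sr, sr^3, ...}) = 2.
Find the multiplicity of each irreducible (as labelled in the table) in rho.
Multiplicities: chi_1: 1, chi_2: 0, chi_3: 2, chi_4: 3, chi_5: 2, chi_6: 1.

Derivation: Use <chi_rho, chi> = (1/|G|) sum_C |C| * chi_rho(C) * conj(chi(C)) with |G| = 12 for each irreducible chi in the table:
  <chi_rho, chi_1> = (1/12)[1*(12)*conj(1) + 1*(-6)*conj(1) + 2*(-3)*conj(1) + 2*(3)*conj(1) + 3*(0)*conj(1) + 3*(2)*conj(1)]
      = (1/12)[(12) + (-6) + (-6) + (6) + (0) + (6)] = 12/12 = 1
  <chi_rho, chi_2> = (1/12)[1*(12)*conj(1) + 1*(-6)*conj(1) + 2*(-3)*conj(1) + 2*(3)*conj(1) + 3*(0)*conj(-1) + 3*(2)*conj(-1)]
      = (1/12)[(12) + (-6) + (-6) + (6) + (0) + (-6)] = 0/12 = 0
  <chi_rho, chi_3> = (1/12)[1*(12)*conj(1) + 1*(-6)*conj(-1) + 2*(-3)*conj(-1) + 2*(3)*conj(1) + 3*(0)*conj(1) + 3*(2)*conj(-1)]
      = (1/12)[(12) + (6) + (6) + (6) + (0) + (-6)] = 24/12 = 2
  <chi_rho, chi_4> = (1/12)[1*(12)*conj(1) + 1*(-6)*conj(-1) + 2*(-3)*conj(-1) + 2*(3)*conj(1) + 3*(0)*conj(-1) + 3*(2)*conj(1)]
      = (1/12)[(12) + (6) + (6) + (6) + (0) + (6)] = 36/12 = 3
  <chi_rho, chi_5> = (1/12)[1*(12)*conj(2) + 1*(-6)*conj(-2) + 2*(-3)*conj(1) + 2*(3)*conj(-1) + 3*(0)*conj(0) + 3*(2)*conj(0)]
      = (1/12)[(24) + (12) + (-6) + (-6) + (0) + (0)] = 24/12 = 2
  <chi_rho, chi_6> = (1/12)[1*(12)*conj(2) + 1*(-6)*conj(2) + 2*(-3)*conj(-1) + 2*(3)*conj(-1) + 3*(0)*conj(0) + 3*(2)*conj(0)]
      = (1/12)[(24) + (-12) + (6) + (-6) + (0) + (0)] = 12/12 = 1
Dimension check: dim(rho) = sum (mult * dim) = 1*1 + 0*1 + 2*1 + 3*1 + 2*2 + 1*2 = 12 = chi_rho(e) = 12.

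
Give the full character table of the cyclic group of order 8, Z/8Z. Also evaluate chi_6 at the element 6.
Character table of Z/8Z (irreps indexed chi_0,...,chi_7 with chi_k(m) = zeta_8^(k*m), zeta_8 = exp(2*pi*i/8)):
  irrep \ class  {0} (size 1)  {1} (size 1)    {2} (size 1)  {3} (size 1)    {4} (size 1)  {5} (size 1)    {6} (size 1)  {7} (size 1)  
  chi_0          1             1               1             1               1             1               1             1             
  chi_1          1             exp(I*pi/4)     I             exp(3*I*pi/4)   -1            exp(-3*I*pi/4)  -I            exp(-I*pi/4)  
  chi_2          1             I               -1            -I              1             I               -1            -I            
  chi_3          1             exp(3*I*pi/4)   -I            exp(I*pi/4)     -1            exp(-I*pi/4)    I             exp(-3*I*pi/4)
  chi_4          1             -1              1             -1              1             -1              1             -1            
  chi_5          1             exp(-3*I*pi/4)  I             exp(-I*pi/4)    -1            exp(I*pi/4)     -I            exp(3*I*pi/4) 
  chi_6          1             -I              -1            I               1             -I              -1            I             
  chi_7          1             exp(-I*pi/4)    -I            exp(-3*I*pi/4)  -1            exp(3*I*pi/4)   I             exp(I*pi/4)   

Spot check: chi_6(6) = zeta_8^(6*6) = zeta_8^36 = -1.

Why: Z/8Z is abelian, so all 8 irreducible complex representations are 1-dimensional. They are given by chi_k(m) = zeta_8^(k*m) for k = 0,...,7. Row orthogonality: sum_m chi_k(m) conj(chi_l(m)) = 8 * [k = l].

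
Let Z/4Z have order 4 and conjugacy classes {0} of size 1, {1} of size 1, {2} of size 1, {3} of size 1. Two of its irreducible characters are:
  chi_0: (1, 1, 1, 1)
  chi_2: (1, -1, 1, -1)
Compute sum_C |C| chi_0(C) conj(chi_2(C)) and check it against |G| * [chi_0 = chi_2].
Sum = 0; so <chi_0, chi_2> = 0 (distinct irreducibles are orthogonal).

Derivation: Compute term by term over conjugacy classes (|C| * chi_0(C) * conj(chi_2(C))):
  1*(1)*conj(1) + 1*(1)*conj(-1) + 1*(1)*conj(1) + 1*(1)*conj(-1)
  = (1) + (-1) + (1) + (-1)
  = 0.
(Exp terms are combined using exp(i*s)*conj(exp(i*t)) = exp(i*(s-t)), and sums of them are collapsed using the identity that for every m > 1 the m distinct m-th roots of unity sum to 0, e.g. 1 + exp(2*I*pi/3) + exp(-2*I*pi/3) = 0.)
Dividing by |G| = 4 gives 0/4 = 0, matching the row-orthogonality relation <chi_0, chi_2> = [chi_0 = chi_2].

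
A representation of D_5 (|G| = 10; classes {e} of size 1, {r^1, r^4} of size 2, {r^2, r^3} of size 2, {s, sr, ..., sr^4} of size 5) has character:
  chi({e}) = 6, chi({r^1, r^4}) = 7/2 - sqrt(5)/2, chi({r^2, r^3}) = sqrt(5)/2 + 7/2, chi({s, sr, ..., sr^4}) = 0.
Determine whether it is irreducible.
Not irreducible (reducible): <chi, chi> = 9 > 1.

Why: <chi, chi> = (1/|G|) sum_C |C| * |chi(C)|^2 = (1/10)[1*|6|^2 + 2*|7/2 - sqrt(5)/2|^2 + 2*|sqrt(5)/2 + 7/2|^2 + 5*|0|^2]
  = (1/10)[(36) + (27 - 7*sqrt(5)) + (7*sqrt(5) + 27) + (0)] = 90/10 = 9.
A character is irreducible iff <chi, chi> = 1, so this representation is reducible.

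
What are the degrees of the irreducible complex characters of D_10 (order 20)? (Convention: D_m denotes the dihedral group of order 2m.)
Dimensions: 1, 1, 1, 1, 2, 2, 2, 2

Explanation: There are 8 irreducibles (= number of conjugacy classes). Their dimensions d_i satisfy sum d_i^2 = |G| = 20: 1 + 1 + 1 + 1 + 4 + 4 + 4 + 4 = 20.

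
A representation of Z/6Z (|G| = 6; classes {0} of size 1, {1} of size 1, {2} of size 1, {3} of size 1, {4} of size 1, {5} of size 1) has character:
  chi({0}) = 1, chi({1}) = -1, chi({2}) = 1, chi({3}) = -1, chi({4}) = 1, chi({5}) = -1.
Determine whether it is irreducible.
Irreducible: <chi, chi> = 1.

Explanation: <chi, chi> = (1/|G|) sum_C |C| * |chi(C)|^2 = (1/6)[1*|1|^2 + 1*|-1|^2 + 1*|1|^2 + 1*|-1|^2 + 1*|1|^2 + 1*|-1|^2]
  = (1/6)[(1) + (1) + (1) + (1) + (1) + (1)] = 6/6 = 1.
(Exp terms are combined using exp(i*s)*conj(exp(i*t)) = exp(i*(s-t)), and sums of them are collapsed using the identity that for every m > 1 the m distinct m-th roots of unity sum to 0, e.g. 1 + exp(2*I*pi/3) + exp(-2*I*pi/3) = 0.)
A character is irreducible iff <chi, chi> = 1, so this representation is irreducible.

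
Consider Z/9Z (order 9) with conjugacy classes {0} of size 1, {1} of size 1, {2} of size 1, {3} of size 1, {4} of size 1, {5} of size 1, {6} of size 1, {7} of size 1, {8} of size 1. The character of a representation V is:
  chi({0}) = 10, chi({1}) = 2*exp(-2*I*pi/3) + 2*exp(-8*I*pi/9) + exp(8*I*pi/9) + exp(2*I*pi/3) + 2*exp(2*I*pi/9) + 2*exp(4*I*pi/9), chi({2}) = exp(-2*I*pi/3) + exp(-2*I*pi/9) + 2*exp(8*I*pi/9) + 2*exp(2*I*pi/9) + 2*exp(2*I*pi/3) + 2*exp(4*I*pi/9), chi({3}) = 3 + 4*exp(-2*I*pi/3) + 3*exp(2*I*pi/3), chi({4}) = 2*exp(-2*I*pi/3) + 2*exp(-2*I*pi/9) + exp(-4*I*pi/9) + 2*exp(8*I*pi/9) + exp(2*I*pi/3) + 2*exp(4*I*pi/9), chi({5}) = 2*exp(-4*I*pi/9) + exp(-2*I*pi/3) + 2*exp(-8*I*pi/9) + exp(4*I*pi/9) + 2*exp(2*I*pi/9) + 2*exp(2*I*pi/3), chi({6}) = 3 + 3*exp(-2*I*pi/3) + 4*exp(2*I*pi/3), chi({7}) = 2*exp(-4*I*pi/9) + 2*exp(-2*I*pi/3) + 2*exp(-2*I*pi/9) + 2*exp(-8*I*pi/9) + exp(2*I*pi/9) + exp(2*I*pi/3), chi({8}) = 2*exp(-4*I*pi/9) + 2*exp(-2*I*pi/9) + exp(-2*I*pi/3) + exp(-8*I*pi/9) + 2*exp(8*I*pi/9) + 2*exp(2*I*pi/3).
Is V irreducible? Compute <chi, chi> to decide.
Not irreducible (reducible): <chi, chi> = 18 > 1.

Justification: <chi, chi> = (1/|G|) sum_C |C| * |chi(C)|^2 = (1/9)[1*|10|^2 + 1*|2*exp(-2*I*pi/3) + 2*exp(-8*I*pi/9) + exp(8*I*pi/9) + exp(2*I*pi/3) + 2*exp(2*I*pi/9) + 2*exp(4*I*pi/9)|^2 + 1*|exp(-2*I*pi/3) + exp(-2*I*pi/9) + 2*exp(8*I*pi/9) + 2*exp(2*I*pi/9) + 2*exp(2*I*pi/3) + 2*exp(4*I*pi/9)|^2 + 1*|3 + 4*exp(-2*I*pi/3) + 3*exp(2*I*pi/3)|^2 + 1*|2*exp(-2*I*pi/3) + 2*exp(-2*I*pi/9) + exp(-4*I*pi/9) + 2*exp(8*I*pi/9) + exp(2*I*pi/3) + 2*exp(4*I*pi/9)|^2 + 1*|2*exp(-4*I*pi/9) + exp(-2*I*pi/3) + 2*exp(-8*I*pi/9) + exp(4*I*pi/9) + 2*exp(2*I*pi/9) + 2*exp(2*I*pi/3)|^2 + 1*|3 + 3*exp(-2*I*pi/3) + 4*exp(2*I*pi/3)|^2 + 1*|2*exp(-4*I*pi/9) + 2*exp(-2*I*pi/3) + 2*exp(-2*I*pi/9) + 2*exp(-8*I*pi/9) + exp(2*I*pi/9) + exp(2*I*pi/3)|^2 + 1*|2*exp(-4*I*pi/9) + 2*exp(-2*I*pi/9) + exp(-2*I*pi/3) + exp(-8*I*pi/9) + 2*exp(8*I*pi/9) + 2*exp(2*I*pi/3)|^2]
  = (1/9)[(100) + (18 + 13*exp(-2*I*pi/9) + 8*exp(-4*I*pi/9) + 8*exp(-2*I*pi/3) + 12*exp(-8*I*pi/9) + 12*exp(8*I*pi/9) + 8*exp(2*I*pi/3) + 8*exp(4*I*pi/9) + 13*exp(2*I*pi/9)) + (18 + 13*exp(-4*I*pi/9) + 12*exp(-2*I*pi/9) + 8*exp(-2*I*pi/3) + 8*exp(-8*I*pi/9) + 8*exp(8*I*pi/9) + 8*exp(2*I*pi/3) + 12*exp(2*I*pi/9) + 13*exp(4*I*pi/9)) + (1) + (18 + 12*exp(-4*I*pi/9) + 8*exp(-2*I*pi/3) + 8*exp(-2*I*pi/9) + 13*exp(-8*I*pi/9) + 13*exp(8*I*pi/9) + 8*exp(2*I*pi/9) + 8*exp(2*I*pi/3) + 12*exp(4*I*pi/9)) + (18 + 12*exp(-4*I*pi/9) + 8*exp(-2*I*pi/3) + 8*exp(-2*I*pi/9) + 13*exp(-8*I*pi/9) + 13*exp(8*I*pi/9) + 8*exp(2*I*pi/9) + 8*exp(2*I*pi/3) + 12*exp(4*I*pi/9)) + (1) + (18 + 13*exp(-4*I*pi/9) + 12*exp(-2*I*pi/9) + 8*exp(-2*I*pi/3) + 8*exp(-8*I*pi/9) + 8*exp(8*I*pi/9) + 8*exp(2*I*pi/3) + 12*exp(2*I*pi/9) + 13*exp(4*I*pi/9)) + (18 + 13*exp(-2*I*pi/9) + 8*exp(-4*I*pi/9) + 8*exp(-2*I*pi/3) + 12*exp(-8*I*pi/9) + 12*exp(8*I*pi/9) + 8*exp(2*I*pi/3) + 8*exp(4*I*pi/9) + 13*exp(2*I*pi/9))] = 162/9 = 18.
(Exp terms are combined using exp(i*s)*conj(exp(i*t)) = exp(i*(s-t)), and sums of them are collapsed using the identity that for every m > 1 the m distinct m-th roots of unity sum to 0, e.g. 1 + exp(2*I*pi/3) + exp(-2*I*pi/3) = 0.)
A character is irreducible iff <chi, chi> = 1, so this representation is reducible.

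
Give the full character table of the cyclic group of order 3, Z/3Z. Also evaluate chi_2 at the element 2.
Character table of Z/3Z (irreps indexed chi_0,...,chi_2 with chi_k(m) = zeta_3^(k*m), zeta_3 = exp(2*pi*i/3)):
  irrep \ class  {0} (size 1)  {1} (size 1)    {2} (size 1)  
  chi_0          1             1               1             
  chi_1          1             exp(2*I*pi/3)   exp(-2*I*pi/3)
  chi_2          1             exp(-2*I*pi/3)  exp(2*I*pi/3) 

Spot check: chi_2(2) = zeta_3^(2*2) = zeta_3^4 = exp(2*I*pi/3).

Argument: Z/3Z is abelian, so all 3 irreducible complex representations are 1-dimensional. They are given by chi_k(m) = zeta_3^(k*m) for k = 0,...,2. Row orthogonality: sum_m chi_k(m) conj(chi_l(m)) = 3 * [k = l].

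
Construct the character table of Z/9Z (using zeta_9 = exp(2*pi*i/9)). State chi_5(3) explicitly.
Character table of Z/9Z (irreps indexed chi_0,...,chi_8 with chi_k(m) = zeta_9^(k*m), zeta_9 = exp(2*pi*i/9)):
  irrep \ class  {0} (size 1)  {1} (size 1)    {2} (size 1)    {3} (size 1)    {4} (size 1)    {5} (size 1)    {6} (size 1)    {7} (size 1)    {8} (size 1)  
  chi_0          1             1               1               1               1               1               1               1               1             
  chi_1          1             exp(2*I*pi/9)   exp(4*I*pi/9)   exp(2*I*pi/3)   exp(8*I*pi/9)   exp(-8*I*pi/9)  exp(-2*I*pi/3)  exp(-4*I*pi/9)  exp(-2*I*pi/9)
  chi_2          1             exp(4*I*pi/9)   exp(8*I*pi/9)   exp(-2*I*pi/3)  exp(-2*I*pi/9)  exp(2*I*pi/9)   exp(2*I*pi/3)   exp(-8*I*pi/9)  exp(-4*I*pi/9)
  chi_3          1             exp(2*I*pi/3)   exp(-2*I*pi/3)  1               exp(2*I*pi/3)   exp(-2*I*pi/3)  1               exp(2*I*pi/3)   exp(-2*I*pi/3)
  chi_4          1             exp(8*I*pi/9)   exp(-2*I*pi/9)  exp(2*I*pi/3)   exp(-4*I*pi/9)  exp(4*I*pi/9)   exp(-2*I*pi/3)  exp(2*I*pi/9)   exp(-8*I*pi/9)
  chi_5          1             exp(-8*I*pi/9)  exp(2*I*pi/9)   exp(-2*I*pi/3)  exp(4*I*pi/9)   exp(-4*I*pi/9)  exp(2*I*pi/3)   exp(-2*I*pi/9)  exp(8*I*pi/9) 
  chi_6          1             exp(-2*I*pi/3)  exp(2*I*pi/3)   1               exp(-2*I*pi/3)  exp(2*I*pi/3)   1               exp(-2*I*pi/3)  exp(2*I*pi/3) 
  chi_7          1             exp(-4*I*pi/9)  exp(-8*I*pi/9)  exp(2*I*pi/3)   exp(2*I*pi/9)   exp(-2*I*pi/9)  exp(-2*I*pi/3)  exp(8*I*pi/9)   exp(4*I*pi/9) 
  chi_8          1             exp(-2*I*pi/9)  exp(-4*I*pi/9)  exp(-2*I*pi/3)  exp(-8*I*pi/9)  exp(8*I*pi/9)   exp(2*I*pi/3)   exp(4*I*pi/9)   exp(2*I*pi/9) 

Spot check: chi_5(3) = zeta_9^(5*3) = zeta_9^15 = exp(-2*I*pi/3).

Argument: Z/9Z is abelian, so all 9 irreducible complex representations are 1-dimensional. They are given by chi_k(m) = zeta_9^(k*m) for k = 0,...,8. Row orthogonality: sum_m chi_k(m) conj(chi_l(m)) = 9 * [k = l].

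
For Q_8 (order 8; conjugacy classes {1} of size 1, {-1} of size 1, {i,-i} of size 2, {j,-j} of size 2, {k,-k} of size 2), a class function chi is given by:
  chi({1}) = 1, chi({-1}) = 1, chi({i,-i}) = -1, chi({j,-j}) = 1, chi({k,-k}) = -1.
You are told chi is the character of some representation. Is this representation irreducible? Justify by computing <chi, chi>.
Irreducible: <chi, chi> = 1.

Justification: <chi, chi> = (1/|G|) sum_C |C| * |chi(C)|^2 = (1/8)[1*|1|^2 + 1*|1|^2 + 2*|-1|^2 + 2*|1|^2 + 2*|-1|^2]
  = (1/8)[(1) + (1) + (2) + (2) + (2)] = 8/8 = 1.
A character is irreducible iff <chi, chi> = 1, so this representation is irreducible.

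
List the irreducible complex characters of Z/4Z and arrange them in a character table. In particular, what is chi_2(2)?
Character table of Z/4Z (irreps indexed chi_0,...,chi_3 with chi_k(m) = zeta_4^(k*m), zeta_4 = exp(2*pi*i/4)):
  irrep \ class  {0} (size 1)  {1} (size 1)  {2} (size 1)  {3} (size 1)
  chi_0          1             1             1             1           
  chi_1          1             I             -1            -I          
  chi_2          1             -1            1             -1          
  chi_3          1             -I            -1            I           

Spot check: chi_2(2) = zeta_4^(2*2) = zeta_4^4 = 1.

Justification: Z/4Z is abelian, so all 4 irreducible complex representations are 1-dimensional. They are given by chi_k(m) = zeta_4^(k*m) for k = 0,...,3. Row orthogonality: sum_m chi_k(m) conj(chi_l(m)) = 4 * [k = l].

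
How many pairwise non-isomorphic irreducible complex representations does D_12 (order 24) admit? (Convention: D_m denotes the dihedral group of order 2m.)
9

Reasoning: The number of irreducible complex representations of a finite group equals its number of conjugacy classes. D_12 has 9 conjugacy classes (n/2 + 3 for n even), so D_12 (order 24) has exactly 9 irreducible complex representations.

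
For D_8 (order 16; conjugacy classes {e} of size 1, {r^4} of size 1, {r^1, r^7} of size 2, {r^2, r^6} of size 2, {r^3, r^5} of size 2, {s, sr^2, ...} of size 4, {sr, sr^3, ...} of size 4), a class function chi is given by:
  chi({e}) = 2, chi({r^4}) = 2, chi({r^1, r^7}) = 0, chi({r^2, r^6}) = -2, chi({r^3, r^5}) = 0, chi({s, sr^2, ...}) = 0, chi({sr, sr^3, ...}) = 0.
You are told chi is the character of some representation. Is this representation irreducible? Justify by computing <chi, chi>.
Irreducible: <chi, chi> = 1.

Justification: <chi, chi> = (1/|G|) sum_C |C| * |chi(C)|^2 = (1/16)[1*|2|^2 + 1*|2|^2 + 2*|0|^2 + 2*|-2|^2 + 2*|0|^2 + 4*|0|^2 + 4*|0|^2]
  = (1/16)[(4) + (4) + (0) + (8) + (0) + (0) + (0)] = 16/16 = 1.
A character is irreducible iff <chi, chi> = 1, so this representation is irreducible.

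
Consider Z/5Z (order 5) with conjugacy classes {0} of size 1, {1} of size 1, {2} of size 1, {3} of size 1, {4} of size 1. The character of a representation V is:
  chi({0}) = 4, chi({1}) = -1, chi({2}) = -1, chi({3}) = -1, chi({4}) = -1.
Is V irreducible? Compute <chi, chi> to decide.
Not irreducible (reducible): <chi, chi> = 4 > 1.

Reasoning: <chi, chi> = (1/|G|) sum_C |C| * |chi(C)|^2 = (1/5)[1*|4|^2 + 1*|-1|^2 + 1*|-1|^2 + 1*|-1|^2 + 1*|-1|^2]
  = (1/5)[(16) + (1) + (1) + (1) + (1)] = 20/5 = 4.
(Exp terms are combined using exp(i*s)*conj(exp(i*t)) = exp(i*(s-t)), and sums of them are collapsed using the identity that for every m > 1 the m distinct m-th roots of unity sum to 0, e.g. 1 + exp(2*I*pi/3) + exp(-2*I*pi/3) = 0.)
A character is irreducible iff <chi, chi> = 1, so this representation is reducible.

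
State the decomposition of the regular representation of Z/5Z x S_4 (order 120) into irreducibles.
Each irreducible V_i of dimension d_i appears with multiplicity d_i, i.e. rho_reg = (direct sum over all irreducibles V_i) d_i V_i. The irreducible dimensions for Z/5Z x S_4 are 1, 1, 1, 1, 1, 1, 1, 1, 1, 1, 2, 2, 2, 2, 2, 3, 3, 3, 3, 3, 3, 3, 3, 3, 3: 10 irreducibles of dimension 1, each with multiplicity 1; 5 irreducibles of dimension 2, each with multiplicity 2; 10 irreducibles of dimension 3, each with multiplicity 3. Total dimension 10*1*1 + 5*2*2 + 10*3*3 = 120 = |G|.

Reasoning: General theorem: in the regular representation of a finite group G, each irreducible appears with multiplicity equal to its dimension. Check: dim(rho_reg) = sum d_i^2 = 1 + 1 + 1 + 1 + 1 + 1 + 1 + 1 + 1 + 1 + 4 + 4 + 4 + 4 + 4 + 9 + 9 + 9 + 9 + 9 + 9 + 9 + 9 + 9 + 9 = 120 = |G|.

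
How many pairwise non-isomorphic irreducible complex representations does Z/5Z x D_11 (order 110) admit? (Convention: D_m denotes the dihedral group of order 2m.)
35

Proof sketch: The number of irreducible complex representations of a finite group equals its number of conjugacy classes. For a direct product, #classes(G x H) = #classes(G) * #classes(H). Z/5Z has 5 classes (abelian), D_11 has 7 classes, so 5 * 7 = 35, so Z/5Z x D_11 (order 110) has exactly 35 irreducible complex representations.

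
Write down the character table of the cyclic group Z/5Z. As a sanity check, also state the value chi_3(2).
Character table of Z/5Z (irreps indexed chi_0,...,chi_4 with chi_k(m) = zeta_5^(k*m), zeta_5 = exp(2*pi*i/5)):
  irrep \ class  {0} (size 1)  {1} (size 1)    {2} (size 1)    {3} (size 1)    {4} (size 1)  
  chi_0          1             1               1               1               1             
  chi_1          1             exp(2*I*pi/5)   exp(4*I*pi/5)   exp(-4*I*pi/5)  exp(-2*I*pi/5)
  chi_2          1             exp(4*I*pi/5)   exp(-2*I*pi/5)  exp(2*I*pi/5)   exp(-4*I*pi/5)
  chi_3          1             exp(-4*I*pi/5)  exp(2*I*pi/5)   exp(-2*I*pi/5)  exp(4*I*pi/5) 
  chi_4          1             exp(-2*I*pi/5)  exp(-4*I*pi/5)  exp(4*I*pi/5)   exp(2*I*pi/5) 

Spot check: chi_3(2) = zeta_5^(3*2) = zeta_5^6 = exp(2*I*pi/5).

Details: Z/5Z is abelian, so all 5 irreducible complex representations are 1-dimensional. They are given by chi_k(m) = zeta_5^(k*m) for k = 0,...,4. Row orthogonality: sum_m chi_k(m) conj(chi_l(m)) = 5 * [k = l].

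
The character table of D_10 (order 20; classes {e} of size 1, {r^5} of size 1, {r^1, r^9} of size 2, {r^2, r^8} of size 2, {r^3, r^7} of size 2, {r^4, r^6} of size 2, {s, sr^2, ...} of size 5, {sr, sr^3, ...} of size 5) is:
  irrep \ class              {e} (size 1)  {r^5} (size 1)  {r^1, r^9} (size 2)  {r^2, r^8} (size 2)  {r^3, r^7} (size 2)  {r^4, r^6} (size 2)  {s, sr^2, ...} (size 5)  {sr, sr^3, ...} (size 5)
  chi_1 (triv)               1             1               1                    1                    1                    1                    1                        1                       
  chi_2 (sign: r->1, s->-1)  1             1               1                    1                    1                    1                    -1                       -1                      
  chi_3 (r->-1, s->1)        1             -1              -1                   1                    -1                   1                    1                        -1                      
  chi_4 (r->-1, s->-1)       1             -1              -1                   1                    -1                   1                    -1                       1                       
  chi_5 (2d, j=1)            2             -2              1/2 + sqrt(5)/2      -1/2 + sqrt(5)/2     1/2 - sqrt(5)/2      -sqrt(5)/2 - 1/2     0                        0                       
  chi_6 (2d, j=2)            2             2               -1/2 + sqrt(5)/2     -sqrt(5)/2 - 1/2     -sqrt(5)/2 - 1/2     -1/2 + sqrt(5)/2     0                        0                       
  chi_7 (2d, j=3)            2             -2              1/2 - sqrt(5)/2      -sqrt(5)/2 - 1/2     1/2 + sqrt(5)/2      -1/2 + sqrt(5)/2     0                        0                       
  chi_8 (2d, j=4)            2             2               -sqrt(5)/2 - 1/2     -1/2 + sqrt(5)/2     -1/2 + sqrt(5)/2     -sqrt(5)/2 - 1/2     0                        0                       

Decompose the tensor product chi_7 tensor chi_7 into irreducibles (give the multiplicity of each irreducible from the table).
chi_7 tensor chi_7 = chi_1 + chi_2 + chi_8 (all other irreducibles have multiplicity 0).

Justification: The character of a tensor product is the pointwise product (chi_7 * chi_7)(C) = chi_7(C) * chi_7(C):
  {e}: (2)*(2), {r^5}: (-2)*(-2), {r^1, r^9}: (1/2 - sqrt(5)/2)*(1/2 - sqrt(5)/2), {r^2, r^8}: (-sqrt(5)/2 - 1/2)*(-sqrt(5)/2 - 1/2), {r^3, r^7}: (1/2 + sqrt(5)/2)*(1/2 + sqrt(5)/2), {r^4, r^6}: (-1/2 + sqrt(5)/2)*(-1/2 + sqrt(5)/2), {s, sr^2, ...}: (0)*(0), {sr, sr^3, ...}: (0)*(0)
so (chi_7 * chi_7) takes values
  {e} -> 4, {r^5} -> 4, {r^1, r^9} -> 3/2 - sqrt(5)/2, {r^2, r^8} -> sqrt(5)/2 + 3/2, {r^3, r^7} -> sqrt(5)/2 + 3/2, {r^4, r^6} -> 3/2 - sqrt(5)/2, {s, sr^2, ...} -> 0, {sr, sr^3, ...} -> 0.
Now take the inner product of this character with each irreducible chi from the table, <chi_7*chi_7, chi> = (1/20) sum_C |C| (chi_7*chi_7)(C) conj(chi(C)):
  <chi_7*chi_7, chi_1> = (1/20)[1*(4)*conj(1) + 1*(4)*conj(1) + 2*(3/2 - sqrt(5)/2)*conj(1) + 2*(sqrt(5)/2 + 3/2)*conj(1) + 2*(sqrt(5)/2 + 3/2)*conj(1) + 2*(3/2 - sqrt(5)/2)*conj(1) + 5*(0)*conj(1) + 5*(0)*conj(1)]
      = (1/20)[(4) + (4) + (3 - sqrt(5)) + (sqrt(5) + 3) + (sqrt(5) + 3) + (3 - sqrt(5)) + (0) + (0)] = 20/20 = 1
  <chi_7*chi_7, chi_2> = (1/20)[1*(4)*conj(1) + 1*(4)*conj(1) + 2*(3/2 - sqrt(5)/2)*conj(1) + 2*(sqrt(5)/2 + 3/2)*conj(1) + 2*(sqrt(5)/2 + 3/2)*conj(1) + 2*(3/2 - sqrt(5)/2)*conj(1) + 5*(0)*conj(-1) + 5*(0)*conj(-1)]
      = (1/20)[(4) + (4) + (3 - sqrt(5)) + (sqrt(5) + 3) + (sqrt(5) + 3) + (3 - sqrt(5)) + (0) + (0)] = 20/20 = 1
  <chi_7*chi_7, chi_3> = (1/20)[1*(4)*conj(1) + 1*(4)*conj(-1) + 2*(3/2 - sqrt(5)/2)*conj(-1) + 2*(sqrt(5)/2 + 3/2)*conj(1) + 2*(sqrt(5)/2 + 3/2)*conj(-1) + 2*(3/2 - sqrt(5)/2)*conj(1) + 5*(0)*conj(1) + 5*(0)*conj(-1)]
      = (1/20)[(4) + (-4) + (-3 + sqrt(5)) + (sqrt(5) + 3) + (-3 - sqrt(5)) + (3 - sqrt(5)) + (0) + (0)] = 0/20 = 0
  <chi_7*chi_7, chi_4> = (1/20)[1*(4)*conj(1) + 1*(4)*conj(-1) + 2*(3/2 - sqrt(5)/2)*conj(-1) + 2*(sqrt(5)/2 + 3/2)*conj(1) + 2*(sqrt(5)/2 + 3/2)*conj(-1) + 2*(3/2 - sqrt(5)/2)*conj(1) + 5*(0)*conj(-1) + 5*(0)*conj(1)]
      = (1/20)[(4) + (-4) + (-3 + sqrt(5)) + (sqrt(5) + 3) + (-3 - sqrt(5)) + (3 - sqrt(5)) + (0) + (0)] = 0/20 = 0
  <chi_7*chi_7, chi_5> = (1/20)[1*(4)*conj(2) + 1*(4)*conj(-2) + 2*(3/2 - sqrt(5)/2)*conj(1/2 + sqrt(5)/2) + 2*(sqrt(5)/2 + 3/2)*conj(-1/2 + sqrt(5)/2) + 2*(sqrt(5)/2 + 3/2)*conj(1/2 - sqrt(5)/2) + 2*(3/2 - sqrt(5)/2)*conj(-sqrt(5)/2 - 1/2) + 5*(0)*conj(0) + 5*(0)*conj(0)]
      = (1/20)[(8) + (-8) + (-1 + sqrt(5)) + (1 + sqrt(5)) + (-sqrt(5) - 1) + (1 - sqrt(5)) + (0) + (0)] = 0/20 = 0
  <chi_7*chi_7, chi_6> = (1/20)[1*(4)*conj(2) + 1*(4)*conj(2) + 2*(3/2 - sqrt(5)/2)*conj(-1/2 + sqrt(5)/2) + 2*(sqrt(5)/2 + 3/2)*conj(-sqrt(5)/2 - 1/2) + 2*(sqrt(5)/2 + 3/2)*conj(-sqrt(5)/2 - 1/2) + 2*(3/2 - sqrt(5)/2)*conj(-1/2 + sqrt(5)/2) + 5*(0)*conj(0) + 5*(0)*conj(0)]
      = (1/20)[(8) + (8) + (-4 + 2*sqrt(5)) + (-2*sqrt(5) - 4) + (-2*sqrt(5) - 4) + (-4 + 2*sqrt(5)) + (0) + (0)] = 0/20 = 0
  <chi_7*chi_7, chi_7> = (1/20)[1*(4)*conj(2) + 1*(4)*conj(-2) + 2*(3/2 - sqrt(5)/2)*conj(1/2 - sqrt(5)/2) + 2*(sqrt(5)/2 + 3/2)*conj(-sqrt(5)/2 - 1/2) + 2*(sqrt(5)/2 + 3/2)*conj(1/2 + sqrt(5)/2) + 2*(3/2 - sqrt(5)/2)*conj(-1/2 + sqrt(5)/2) + 5*(0)*conj(0) + 5*(0)*conj(0)]
      = (1/20)[(8) + (-8) + (4 - 2*sqrt(5)) + (-2*sqrt(5) - 4) + (4 + 2*sqrt(5)) + (-4 + 2*sqrt(5)) + (0) + (0)] = 0/20 = 0
  <chi_7*chi_7, chi_8> = (1/20)[1*(4)*conj(2) + 1*(4)*conj(2) + 2*(3/2 - sqrt(5)/2)*conj(-sqrt(5)/2 - 1/2) + 2*(sqrt(5)/2 + 3/2)*conj(-1/2 + sqrt(5)/2) + 2*(sqrt(5)/2 + 3/2)*conj(-1/2 + sqrt(5)/2) + 2*(3/2 - sqrt(5)/2)*conj(-sqrt(5)/2 - 1/2) + 5*(0)*conj(0) + 5*(0)*conj(0)]
      = (1/20)[(8) + (8) + (1 - sqrt(5)) + (1 + sqrt(5)) + (1 + sqrt(5)) + (1 - sqrt(5)) + (0) + (0)] = 20/20 = 1
Hence the multiplicities are chi_1: 1, chi_2: 1, chi_8: 1. Dimension check: dim(chi_7)*dim(chi_7) = 2*2 = 4 and sum (mult * dim) = 1*1 + 1*1 + 1*2 = 4.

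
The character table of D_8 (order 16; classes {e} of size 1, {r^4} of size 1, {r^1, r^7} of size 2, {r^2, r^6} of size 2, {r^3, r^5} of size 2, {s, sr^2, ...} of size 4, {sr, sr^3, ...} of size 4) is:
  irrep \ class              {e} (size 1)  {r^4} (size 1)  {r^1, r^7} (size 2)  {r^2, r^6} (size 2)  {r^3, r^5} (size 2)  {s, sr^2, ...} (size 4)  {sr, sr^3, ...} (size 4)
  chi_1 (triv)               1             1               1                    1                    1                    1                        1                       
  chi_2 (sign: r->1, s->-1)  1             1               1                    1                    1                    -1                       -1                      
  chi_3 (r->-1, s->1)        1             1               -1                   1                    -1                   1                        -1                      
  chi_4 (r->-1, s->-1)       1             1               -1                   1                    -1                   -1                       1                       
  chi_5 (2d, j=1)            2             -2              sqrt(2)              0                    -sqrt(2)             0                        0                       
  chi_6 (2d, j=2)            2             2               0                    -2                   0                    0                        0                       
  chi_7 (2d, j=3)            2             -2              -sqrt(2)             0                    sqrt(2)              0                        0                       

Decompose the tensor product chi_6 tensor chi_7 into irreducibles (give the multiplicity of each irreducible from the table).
chi_6 tensor chi_7 = chi_5 + chi_7 (all other irreducibles have multiplicity 0).

Working: The character of a tensor product is the pointwise product (chi_6 * chi_7)(C) = chi_6(C) * chi_7(C):
  {e}: (2)*(2), {r^4}: (2)*(-2), {r^1, r^7}: (0)*(-sqrt(2)), {r^2, r^6}: (-2)*(0), {r^3, r^5}: (0)*(sqrt(2)), {s, sr^2, ...}: (0)*(0), {sr, sr^3, ...}: (0)*(0)
so (chi_6 * chi_7) takes values
  {e} -> 4, {r^4} -> -4, {r^1, r^7} -> 0, {r^2, r^6} -> 0, {r^3, r^5} -> 0, {s, sr^2, ...} -> 0, {sr, sr^3, ...} -> 0.
Now take the inner product of this character with each irreducible chi from the table, <chi_6*chi_7, chi> = (1/16) sum_C |C| (chi_6*chi_7)(C) conj(chi(C)):
  <chi_6*chi_7, chi_1> = (1/16)[1*(4)*conj(1) + 1*(-4)*conj(1) + 2*(0)*conj(1) + 2*(0)*conj(1) + 2*(0)*conj(1) + 4*(0)*conj(1) + 4*(0)*conj(1)]
      = (1/16)[(4) + (-4) + (0) + (0) + (0) + (0) + (0)] = 0/16 = 0
  <chi_6*chi_7, chi_2> = (1/16)[1*(4)*conj(1) + 1*(-4)*conj(1) + 2*(0)*conj(1) + 2*(0)*conj(1) + 2*(0)*conj(1) + 4*(0)*conj(-1) + 4*(0)*conj(-1)]
      = (1/16)[(4) + (-4) + (0) + (0) + (0) + (0) + (0)] = 0/16 = 0
  <chi_6*chi_7, chi_3> = (1/16)[1*(4)*conj(1) + 1*(-4)*conj(1) + 2*(0)*conj(-1) + 2*(0)*conj(1) + 2*(0)*conj(-1) + 4*(0)*conj(1) + 4*(0)*conj(-1)]
      = (1/16)[(4) + (-4) + (0) + (0) + (0) + (0) + (0)] = 0/16 = 0
  <chi_6*chi_7, chi_4> = (1/16)[1*(4)*conj(1) + 1*(-4)*conj(1) + 2*(0)*conj(-1) + 2*(0)*conj(1) + 2*(0)*conj(-1) + 4*(0)*conj(-1) + 4*(0)*conj(1)]
      = (1/16)[(4) + (-4) + (0) + (0) + (0) + (0) + (0)] = 0/16 = 0
  <chi_6*chi_7, chi_5> = (1/16)[1*(4)*conj(2) + 1*(-4)*conj(-2) + 2*(0)*conj(sqrt(2)) + 2*(0)*conj(0) + 2*(0)*conj(-sqrt(2)) + 4*(0)*conj(0) + 4*(0)*conj(0)]
      = (1/16)[(8) + (8) + (0) + (0) + (0) + (0) + (0)] = 16/16 = 1
  <chi_6*chi_7, chi_6> = (1/16)[1*(4)*conj(2) + 1*(-4)*conj(2) + 2*(0)*conj(0) + 2*(0)*conj(-2) + 2*(0)*conj(0) + 4*(0)*conj(0) + 4*(0)*conj(0)]
      = (1/16)[(8) + (-8) + (0) + (0) + (0) + (0) + (0)] = 0/16 = 0
  <chi_6*chi_7, chi_7> = (1/16)[1*(4)*conj(2) + 1*(-4)*conj(-2) + 2*(0)*conj(-sqrt(2)) + 2*(0)*conj(0) + 2*(0)*conj(sqrt(2)) + 4*(0)*conj(0) + 4*(0)*conj(0)]
      = (1/16)[(8) + (8) + (0) + (0) + (0) + (0) + (0)] = 16/16 = 1
Hence the multiplicities are chi_5: 1, chi_7: 1. Dimension check: dim(chi_6)*dim(chi_7) = 2*2 = 4 and sum (mult * dim) = 1*2 + 1*2 = 4.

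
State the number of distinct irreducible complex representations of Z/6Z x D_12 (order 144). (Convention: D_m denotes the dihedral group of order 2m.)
54

Working: The number of irreducible complex representations of a finite group equals its number of conjugacy classes. For a direct product, #classes(G x H) = #classes(G) * #classes(H). Z/6Z has 6 classes (abelian), D_12 has 9 classes, so 6 * 9 = 54, so Z/6Z x D_12 (order 144) has exactly 54 irreducible complex representations.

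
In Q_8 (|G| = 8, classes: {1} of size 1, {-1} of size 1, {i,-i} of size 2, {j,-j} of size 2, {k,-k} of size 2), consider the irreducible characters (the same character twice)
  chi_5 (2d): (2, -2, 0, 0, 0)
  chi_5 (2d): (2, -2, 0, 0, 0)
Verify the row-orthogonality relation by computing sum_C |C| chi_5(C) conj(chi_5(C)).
Sum = 8 = |G| = 8; so <chi_5, chi_5> = 1 (norm-1 confirms irreducibility).

Compute term by term over conjugacy classes (|C| * chi_5(C) * conj(chi_5(C))):
  1*(2)*conj(2) + 1*(-2)*conj(-2) + 2*(0)*conj(0) + 2*(0)*conj(0) + 2*(0)*conj(0)
  = (4) + (4) + (0) + (0) + (0)
  = 8.
Dividing by |G| = 8 gives 8/8 = 1, matching the row-orthogonality relation <chi_5, chi_5> = [chi_5 = chi_5].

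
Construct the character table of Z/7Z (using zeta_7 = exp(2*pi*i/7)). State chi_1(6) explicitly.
Character table of Z/7Z (irreps indexed chi_0,...,chi_6 with chi_k(m) = zeta_7^(k*m), zeta_7 = exp(2*pi*i/7)):
  irrep \ class  {0} (size 1)  {1} (size 1)    {2} (size 1)    {3} (size 1)    {4} (size 1)    {5} (size 1)    {6} (size 1)  
  chi_0          1             1               1               1               1               1               1             
  chi_1          1             exp(2*I*pi/7)   exp(4*I*pi/7)   exp(6*I*pi/7)   exp(-6*I*pi/7)  exp(-4*I*pi/7)  exp(-2*I*pi/7)
  chi_2          1             exp(4*I*pi/7)   exp(-6*I*pi/7)  exp(-2*I*pi/7)  exp(2*I*pi/7)   exp(6*I*pi/7)   exp(-4*I*pi/7)
  chi_3          1             exp(6*I*pi/7)   exp(-2*I*pi/7)  exp(4*I*pi/7)   exp(-4*I*pi/7)  exp(2*I*pi/7)   exp(-6*I*pi/7)
  chi_4          1             exp(-6*I*pi/7)  exp(2*I*pi/7)   exp(-4*I*pi/7)  exp(4*I*pi/7)   exp(-2*I*pi/7)  exp(6*I*pi/7) 
  chi_5          1             exp(-4*I*pi/7)  exp(6*I*pi/7)   exp(2*I*pi/7)   exp(-2*I*pi/7)  exp(-6*I*pi/7)  exp(4*I*pi/7) 
  chi_6          1             exp(-2*I*pi/7)  exp(-4*I*pi/7)  exp(-6*I*pi/7)  exp(6*I*pi/7)   exp(4*I*pi/7)   exp(2*I*pi/7) 

Spot check: chi_1(6) = zeta_7^(1*6) = zeta_7^6 = exp(-2*I*pi/7).

Details: Z/7Z is abelian, so all 7 irreducible complex representations are 1-dimensional. They are given by chi_k(m) = zeta_7^(k*m) for k = 0,...,6. Row orthogonality: sum_m chi_k(m) conj(chi_l(m)) = 7 * [k = l].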